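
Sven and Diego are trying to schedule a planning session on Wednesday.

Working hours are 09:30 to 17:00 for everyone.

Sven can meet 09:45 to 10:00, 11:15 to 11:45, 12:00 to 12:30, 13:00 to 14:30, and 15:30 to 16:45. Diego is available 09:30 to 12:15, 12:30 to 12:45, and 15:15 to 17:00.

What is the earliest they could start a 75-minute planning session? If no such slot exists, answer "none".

Sven ∩ Diego: 09:45–10:00, 11:15–11:45, 12:00–12:15, 15:30–16:45.
Windows ≥ 75 min: 15:30–16:45.
Earliest such window starts at 15:30.

15:30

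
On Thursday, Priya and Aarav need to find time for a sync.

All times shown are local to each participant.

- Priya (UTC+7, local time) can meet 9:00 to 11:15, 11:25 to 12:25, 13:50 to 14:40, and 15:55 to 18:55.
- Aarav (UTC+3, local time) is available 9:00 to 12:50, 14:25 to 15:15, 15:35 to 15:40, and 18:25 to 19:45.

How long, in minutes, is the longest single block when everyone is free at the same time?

Priya → UTC: 02:00–04:15, 04:25–05:25, 06:50–07:40, 08:55–11:55.
Aarav → UTC: 06:00–09:50, 11:25–12:15, 12:35–12:40, 15:25–16:45.
Priya ∩ Aarav: 06:50–07:40, 08:55–09:50, 11:25–11:55.
Common window lengths: 50, 55, 30 min; longest is 55.

55 minutes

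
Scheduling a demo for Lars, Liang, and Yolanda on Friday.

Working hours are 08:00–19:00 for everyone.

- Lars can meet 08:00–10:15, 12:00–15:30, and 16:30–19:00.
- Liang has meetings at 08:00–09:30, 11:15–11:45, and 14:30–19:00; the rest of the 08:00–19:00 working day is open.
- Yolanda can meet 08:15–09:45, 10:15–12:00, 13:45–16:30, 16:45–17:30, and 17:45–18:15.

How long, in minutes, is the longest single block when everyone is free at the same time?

Liang free within 08:00–19:00: 09:30–11:15, 11:45–14:30.
Lars ∩ Liang: 09:30–10:15, 12:00–14:30.
Lars ∩ Liang ∩ Yolanda: 09:30–09:45, 13:45–14:30.
Common window lengths: 15, 45 min; longest is 45.

45 minutes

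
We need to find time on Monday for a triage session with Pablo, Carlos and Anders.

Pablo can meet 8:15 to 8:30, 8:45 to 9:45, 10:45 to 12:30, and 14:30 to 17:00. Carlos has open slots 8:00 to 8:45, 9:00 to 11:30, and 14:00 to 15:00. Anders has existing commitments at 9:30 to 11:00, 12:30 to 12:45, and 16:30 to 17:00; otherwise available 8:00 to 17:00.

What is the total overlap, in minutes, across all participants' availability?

105 minutes

Anders free within 08:00–17:00: 08:00–09:30, 11:00–12:30, 12:45–16:30.
Pablo ∩ Carlos: 08:15–08:30, 09:00–09:45, 10:45–11:30, 14:30–15:00.
Pablo ∩ Carlos ∩ Anders: 08:15–08:30, 09:00–09:30, 11:00–11:30, 14:30–15:00.
Total common minutes: 15 + 30 + 30 + 30 = 105.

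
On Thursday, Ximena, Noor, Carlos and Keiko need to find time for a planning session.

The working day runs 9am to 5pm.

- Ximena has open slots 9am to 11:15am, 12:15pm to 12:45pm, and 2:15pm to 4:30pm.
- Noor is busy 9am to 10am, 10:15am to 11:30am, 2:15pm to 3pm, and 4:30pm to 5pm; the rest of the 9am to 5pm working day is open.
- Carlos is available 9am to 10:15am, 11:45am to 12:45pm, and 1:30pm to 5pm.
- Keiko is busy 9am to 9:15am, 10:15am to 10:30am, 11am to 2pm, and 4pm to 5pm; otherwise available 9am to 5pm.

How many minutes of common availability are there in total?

Noor free within 09:00–17:00: 10:00–10:15, 11:30–14:15, 15:00–16:30.
Keiko free within 09:00–17:00: 09:15–10:15, 10:30–11:00, 14:00–16:00.
Ximena ∩ Noor: 10:00–10:15, 12:15–12:45, 15:00–16:30.
Ximena ∩ Noor ∩ Carlos: 10:00–10:15, 12:15–12:45, 15:00–16:30.
Ximena ∩ Noor ∩ Carlos ∩ Keiko: 10:00–10:15, 15:00–16:00.
Total common minutes: 15 + 60 = 75.

75 minutes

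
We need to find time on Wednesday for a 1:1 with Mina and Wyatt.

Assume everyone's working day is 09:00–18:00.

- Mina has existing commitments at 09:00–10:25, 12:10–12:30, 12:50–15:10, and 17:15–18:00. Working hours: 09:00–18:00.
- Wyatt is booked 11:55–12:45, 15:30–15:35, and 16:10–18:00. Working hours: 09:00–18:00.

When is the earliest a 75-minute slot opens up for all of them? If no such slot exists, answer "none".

10:25

Mina free within 09:00–18:00: 10:25–12:10, 12:30–12:50, 15:10–17:15.
Wyatt free within 09:00–18:00: 09:00–11:55, 12:45–15:30, 15:35–16:10.
Mina ∩ Wyatt: 10:25–11:55, 12:45–12:50, 15:10–15:30, 15:35–16:10.
Windows ≥ 75 min: 10:25–11:55.
Earliest such window starts at 10:25.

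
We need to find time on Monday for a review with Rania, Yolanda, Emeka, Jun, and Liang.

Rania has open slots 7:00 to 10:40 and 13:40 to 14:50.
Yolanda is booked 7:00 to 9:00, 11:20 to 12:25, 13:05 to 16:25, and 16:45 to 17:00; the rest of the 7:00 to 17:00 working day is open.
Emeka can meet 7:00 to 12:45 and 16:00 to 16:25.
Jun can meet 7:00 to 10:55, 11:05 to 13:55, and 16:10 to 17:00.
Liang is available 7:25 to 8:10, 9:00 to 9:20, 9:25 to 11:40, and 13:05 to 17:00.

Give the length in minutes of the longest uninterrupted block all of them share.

75 minutes

Yolanda free within 07:00–17:00: 09:00–11:20, 12:25–13:05, 16:25–16:45.
Rania ∩ Yolanda: 09:00–10:40.
Rania ∩ Yolanda ∩ Emeka: 09:00–10:40.
Rania ∩ Yolanda ∩ Emeka ∩ Jun: 09:00–10:40.
Rania ∩ Yolanda ∩ Emeka ∩ Jun ∩ Liang: 09:00–09:20, 09:25–10:40.
Common window lengths: 20, 75 min; longest is 75.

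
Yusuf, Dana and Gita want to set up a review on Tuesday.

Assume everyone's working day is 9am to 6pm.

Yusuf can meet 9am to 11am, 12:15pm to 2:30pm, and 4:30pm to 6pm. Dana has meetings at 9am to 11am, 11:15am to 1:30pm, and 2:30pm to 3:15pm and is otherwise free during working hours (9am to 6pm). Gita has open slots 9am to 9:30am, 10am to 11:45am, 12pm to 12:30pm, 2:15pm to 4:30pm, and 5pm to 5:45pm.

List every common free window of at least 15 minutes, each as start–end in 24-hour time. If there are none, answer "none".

14:15–14:30, 17:00–17:45

Dana free within 09:00–18:00: 11:00–11:15, 13:30–14:30, 15:15–18:00.
Yusuf ∩ Dana: 13:30–14:30, 16:30–18:00.
Yusuf ∩ Dana ∩ Gita: 14:15–14:30, 17:00–17:45.
Windows ≥ 15 min: 14:15–14:30, 17:00–17:45.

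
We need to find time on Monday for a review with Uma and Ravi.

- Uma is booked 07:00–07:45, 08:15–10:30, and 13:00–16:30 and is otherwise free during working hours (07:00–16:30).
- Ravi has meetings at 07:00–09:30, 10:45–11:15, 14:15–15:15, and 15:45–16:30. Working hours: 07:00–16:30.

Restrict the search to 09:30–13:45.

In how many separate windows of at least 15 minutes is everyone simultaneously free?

2

Uma free within 07:00–16:30: 07:45–08:15, 10:30–13:00.
Ravi free within 07:00–16:30: 09:30–10:45, 11:15–14:15, 15:15–15:45.
Uma ∩ Ravi: 10:30–10:45, 11:15–13:00.
Restricted to 09:30–13:45: 10:30–10:45, 11:15–13:00.
Windows ≥ 15 min: 10:30–10:45, 11:15–13:00.
That's 2 windows.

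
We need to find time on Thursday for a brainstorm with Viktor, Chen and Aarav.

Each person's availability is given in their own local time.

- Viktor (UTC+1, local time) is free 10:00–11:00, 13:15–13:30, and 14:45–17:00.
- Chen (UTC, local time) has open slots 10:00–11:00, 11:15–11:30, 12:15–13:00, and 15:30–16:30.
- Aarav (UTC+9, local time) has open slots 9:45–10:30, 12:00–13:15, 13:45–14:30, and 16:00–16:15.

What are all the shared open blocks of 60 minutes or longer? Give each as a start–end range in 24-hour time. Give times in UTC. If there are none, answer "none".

none

Viktor → UTC: 09:00–10:00, 12:15–12:30, 13:45–16:00.
Chen → UTC: 10:00–11:00, 11:15–11:30, 12:15–13:00, 15:30–16:30.
Aarav → UTC: 00:45–01:30, 03:00–04:15, 04:45–05:30, 07:00–07:15.
Viktor ∩ Chen: 12:15–12:30, 15:30–16:00.
Viktor ∩ Chen ∩ Aarav: (none).
Windows ≥ 60 min: (none).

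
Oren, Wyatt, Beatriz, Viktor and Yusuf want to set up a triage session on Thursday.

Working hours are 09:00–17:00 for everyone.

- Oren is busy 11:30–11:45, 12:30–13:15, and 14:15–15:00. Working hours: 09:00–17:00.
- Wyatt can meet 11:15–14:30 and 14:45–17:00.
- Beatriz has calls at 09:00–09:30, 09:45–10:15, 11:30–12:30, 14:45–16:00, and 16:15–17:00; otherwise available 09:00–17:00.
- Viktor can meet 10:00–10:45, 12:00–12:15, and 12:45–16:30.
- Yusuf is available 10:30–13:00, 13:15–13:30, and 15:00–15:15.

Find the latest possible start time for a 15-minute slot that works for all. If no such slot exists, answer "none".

13:15

Oren free within 09:00–17:00: 09:00–11:30, 11:45–12:30, 13:15–14:15, 15:00–17:00.
Beatriz free within 09:00–17:00: 09:30–09:45, 10:15–11:30, 12:30–14:45, 16:00–16:15.
Oren ∩ Wyatt: 11:15–11:30, 11:45–12:30, 13:15–14:15, 15:00–17:00.
Oren ∩ Wyatt ∩ Beatriz: 11:15–11:30, 13:15–14:15, 16:00–16:15.
Oren ∩ Wyatt ∩ Beatriz ∩ Viktor: 13:15–14:15, 16:00–16:15.
Oren ∩ Wyatt ∩ Beatriz ∩ Viktor ∩ Yusuf: 13:15–13:30.
Windows ≥ 15 min: 13:15–13:30.
Latest start in the last window 13:15–13:30 is 13:30 − 15 min = 13:15.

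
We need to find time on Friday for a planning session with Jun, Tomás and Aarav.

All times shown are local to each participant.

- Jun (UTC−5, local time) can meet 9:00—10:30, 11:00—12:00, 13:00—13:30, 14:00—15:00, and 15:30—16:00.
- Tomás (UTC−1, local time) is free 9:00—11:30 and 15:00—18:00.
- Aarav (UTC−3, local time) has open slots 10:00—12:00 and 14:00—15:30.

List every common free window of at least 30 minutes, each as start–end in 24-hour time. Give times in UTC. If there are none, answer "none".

18:00–18:30

Jun → UTC: 14:00–15:30, 16:00–17:00, 18:00–18:30, 19:00–20:00, 20:30–21:00.
Tomás → UTC: 10:00–12:30, 16:00–19:00.
Aarav → UTC: 13:00–15:00, 17:00–18:30.
Jun ∩ Tomás: 16:00–17:00, 18:00–18:30.
Jun ∩ Tomás ∩ Aarav: 18:00–18:30.
Windows ≥ 30 min: 18:00–18:30.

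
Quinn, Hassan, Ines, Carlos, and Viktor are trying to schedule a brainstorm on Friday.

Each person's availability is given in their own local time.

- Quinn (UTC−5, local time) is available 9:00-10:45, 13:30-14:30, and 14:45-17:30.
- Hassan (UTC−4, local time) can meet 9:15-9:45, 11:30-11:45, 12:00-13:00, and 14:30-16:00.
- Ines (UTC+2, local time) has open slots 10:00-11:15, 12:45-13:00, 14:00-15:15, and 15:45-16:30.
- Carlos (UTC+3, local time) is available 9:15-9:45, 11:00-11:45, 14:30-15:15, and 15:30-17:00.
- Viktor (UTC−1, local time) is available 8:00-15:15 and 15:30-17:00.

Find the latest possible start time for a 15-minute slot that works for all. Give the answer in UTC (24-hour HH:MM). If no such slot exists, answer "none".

Quinn → UTC: 14:00–15:45, 18:30–19:30, 19:45–22:30.
Hassan → UTC: 13:15–13:45, 15:30–15:45, 16:00–17:00, 18:30–20:00.
Ines → UTC: 08:00–09:15, 10:45–11:00, 12:00–13:15, 13:45–14:30.
Carlos → UTC: 06:15–06:45, 08:00–08:45, 11:30–12:15, 12:30–14:00.
Viktor → UTC: 09:00–16:15, 16:30–18:00.
Quinn ∩ Hassan: 15:30–15:45, 18:30–19:30, 19:45–20:00.
Quinn ∩ Hassan ∩ Ines: (none).
Quinn ∩ Hassan ∩ Ines ∩ Carlos: (none).
Quinn ∩ Hassan ∩ Ines ∩ Carlos ∩ Viktor: (none).
Windows ≥ 15 min: (none).

none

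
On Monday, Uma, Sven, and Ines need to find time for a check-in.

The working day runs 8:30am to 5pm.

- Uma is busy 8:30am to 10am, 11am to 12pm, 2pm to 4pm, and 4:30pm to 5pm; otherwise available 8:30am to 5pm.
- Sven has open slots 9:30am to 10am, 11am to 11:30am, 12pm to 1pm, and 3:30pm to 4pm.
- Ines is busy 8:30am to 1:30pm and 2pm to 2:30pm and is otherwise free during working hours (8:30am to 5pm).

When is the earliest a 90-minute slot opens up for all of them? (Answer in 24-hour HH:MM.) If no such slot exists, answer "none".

none

Uma free within 08:30–17:00: 10:00–11:00, 12:00–14:00, 16:00–16:30.
Ines free within 08:30–17:00: 13:30–14:00, 14:30–17:00.
Uma ∩ Sven: 12:00–13:00.
Uma ∩ Sven ∩ Ines: (none).
Windows ≥ 90 min: (none).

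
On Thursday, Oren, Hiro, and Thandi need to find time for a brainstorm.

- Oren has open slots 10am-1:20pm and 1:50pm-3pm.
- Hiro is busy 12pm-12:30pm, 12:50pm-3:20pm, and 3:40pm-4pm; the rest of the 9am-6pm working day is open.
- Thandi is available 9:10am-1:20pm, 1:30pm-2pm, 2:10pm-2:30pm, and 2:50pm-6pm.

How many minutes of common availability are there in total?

Hiro free within 09:00–18:00: 09:00–12:00, 12:30–12:50, 15:20–15:40, 16:00–18:00.
Oren ∩ Hiro: 10:00–12:00, 12:30–12:50.
Oren ∩ Hiro ∩ Thandi: 10:00–12:00, 12:30–12:50.
Total common minutes: 120 + 20 = 140.

140 minutes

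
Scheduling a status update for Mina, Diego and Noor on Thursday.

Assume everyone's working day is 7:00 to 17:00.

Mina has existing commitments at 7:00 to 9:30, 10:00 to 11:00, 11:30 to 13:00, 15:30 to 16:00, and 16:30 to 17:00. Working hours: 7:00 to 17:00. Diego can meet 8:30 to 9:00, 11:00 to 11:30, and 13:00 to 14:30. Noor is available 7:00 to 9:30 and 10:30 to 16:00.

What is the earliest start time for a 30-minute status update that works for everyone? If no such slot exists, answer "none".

11:00

Mina free within 07:00–17:00: 09:30–10:00, 11:00–11:30, 13:00–15:30, 16:00–16:30.
Mina ∩ Diego: 11:00–11:30, 13:00–14:30.
Mina ∩ Diego ∩ Noor: 11:00–11:30, 13:00–14:30.
Windows ≥ 30 min: 11:00–11:30, 13:00–14:30.
Earliest such window starts at 11:00.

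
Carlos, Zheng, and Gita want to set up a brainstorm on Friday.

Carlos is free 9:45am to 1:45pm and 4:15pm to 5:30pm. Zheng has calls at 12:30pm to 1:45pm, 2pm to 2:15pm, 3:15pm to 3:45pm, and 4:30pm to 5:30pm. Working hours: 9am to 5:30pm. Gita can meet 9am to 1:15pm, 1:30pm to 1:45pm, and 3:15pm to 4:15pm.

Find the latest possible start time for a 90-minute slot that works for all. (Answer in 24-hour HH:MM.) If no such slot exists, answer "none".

Zheng free within 09:00–17:30: 09:00–12:30, 13:45–14:00, 14:15–15:15, 15:45–16:30.
Carlos ∩ Zheng: 09:45–12:30, 16:15–16:30.
Carlos ∩ Zheng ∩ Gita: 09:45–12:30.
Windows ≥ 90 min: 09:45–12:30.
Latest start in the last window 09:45–12:30 is 12:30 − 90 min = 11:00.

11:00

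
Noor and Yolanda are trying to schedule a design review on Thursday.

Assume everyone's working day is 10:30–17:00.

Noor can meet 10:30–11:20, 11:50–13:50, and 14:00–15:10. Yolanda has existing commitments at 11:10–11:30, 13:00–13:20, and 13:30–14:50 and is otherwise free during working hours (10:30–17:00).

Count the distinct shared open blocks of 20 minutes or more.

3

Yolanda free within 10:30–17:00: 10:30–11:10, 11:30–13:00, 13:20–13:30, 14:50–17:00.
Noor ∩ Yolanda: 10:30–11:10, 11:50–13:00, 13:20–13:30, 14:50–15:10.
Windows ≥ 20 min: 10:30–11:10, 11:50–13:00, 14:50–15:10.
That's 3 windows.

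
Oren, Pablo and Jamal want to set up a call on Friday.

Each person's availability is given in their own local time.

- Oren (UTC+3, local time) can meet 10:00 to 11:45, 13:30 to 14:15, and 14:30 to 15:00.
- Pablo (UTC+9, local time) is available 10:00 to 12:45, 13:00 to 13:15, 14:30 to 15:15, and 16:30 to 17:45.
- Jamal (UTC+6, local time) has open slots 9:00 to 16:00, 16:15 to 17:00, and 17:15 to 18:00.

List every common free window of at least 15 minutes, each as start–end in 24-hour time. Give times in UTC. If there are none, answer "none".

07:30–08:45

Oren → UTC: 07:00–08:45, 10:30–11:15, 11:30–12:00.
Pablo → UTC: 01:00–03:45, 04:00–04:15, 05:30–06:15, 07:30–08:45.
Jamal → UTC: 03:00–10:00, 10:15–11:00, 11:15–12:00.
Oren ∩ Pablo: 07:30–08:45.
Oren ∩ Pablo ∩ Jamal: 07:30–08:45.
Windows ≥ 15 min: 07:30–08:45.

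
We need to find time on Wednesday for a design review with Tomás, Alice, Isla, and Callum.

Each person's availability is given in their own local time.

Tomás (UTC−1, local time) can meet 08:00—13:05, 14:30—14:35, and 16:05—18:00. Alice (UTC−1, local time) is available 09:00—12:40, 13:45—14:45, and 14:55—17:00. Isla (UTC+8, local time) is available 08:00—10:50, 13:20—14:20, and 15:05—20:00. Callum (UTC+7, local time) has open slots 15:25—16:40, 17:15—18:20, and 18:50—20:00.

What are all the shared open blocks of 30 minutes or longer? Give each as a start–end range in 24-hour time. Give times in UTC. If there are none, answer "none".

Tomás → UTC: 09:00–14:05, 15:30–15:35, 17:05–19:00.
Alice → UTC: 10:00–13:40, 14:45–15:45, 15:55–18:00.
Isla → UTC: 00:00–02:50, 05:20–06:20, 07:05–12:00.
Callum → UTC: 08:25–09:40, 10:15–11:20, 11:50–13:00.
Tomás ∩ Alice: 10:00–13:40, 15:30–15:35, 17:05–18:00.
Tomás ∩ Alice ∩ Isla: 10:00–12:00.
Tomás ∩ Alice ∩ Isla ∩ Callum: 10:15–11:20, 11:50–12:00.
Windows ≥ 30 min: 10:15–11:20.

10:15–11:20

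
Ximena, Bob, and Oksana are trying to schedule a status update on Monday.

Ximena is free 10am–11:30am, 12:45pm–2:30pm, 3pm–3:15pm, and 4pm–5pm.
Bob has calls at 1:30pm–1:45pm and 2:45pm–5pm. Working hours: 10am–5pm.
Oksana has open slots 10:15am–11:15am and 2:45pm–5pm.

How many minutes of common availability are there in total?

Bob free within 10:00–17:00: 10:00–13:30, 13:45–14:45.
Ximena ∩ Bob: 10:00–11:30, 12:45–13:30, 13:45–14:30.
Ximena ∩ Bob ∩ Oksana: 10:15–11:15.
Total common minutes: 60.

60 minutes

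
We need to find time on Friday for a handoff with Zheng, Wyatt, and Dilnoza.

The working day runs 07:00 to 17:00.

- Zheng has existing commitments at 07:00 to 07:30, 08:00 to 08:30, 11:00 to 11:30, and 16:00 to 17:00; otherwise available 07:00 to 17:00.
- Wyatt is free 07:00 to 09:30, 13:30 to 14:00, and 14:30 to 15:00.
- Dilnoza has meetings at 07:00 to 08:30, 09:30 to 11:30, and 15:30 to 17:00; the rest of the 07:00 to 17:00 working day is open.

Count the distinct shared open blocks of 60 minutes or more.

1

Zheng free within 07:00–17:00: 07:30–08:00, 08:30–11:00, 11:30–16:00.
Dilnoza free within 07:00–17:00: 08:30–09:30, 11:30–15:30.
Zheng ∩ Wyatt: 07:30–08:00, 08:30–09:30, 13:30–14:00, 14:30–15:00.
Zheng ∩ Wyatt ∩ Dilnoza: 08:30–09:30, 13:30–14:00, 14:30–15:00.
Windows ≥ 60 min: 08:30–09:30.
That's 1 window.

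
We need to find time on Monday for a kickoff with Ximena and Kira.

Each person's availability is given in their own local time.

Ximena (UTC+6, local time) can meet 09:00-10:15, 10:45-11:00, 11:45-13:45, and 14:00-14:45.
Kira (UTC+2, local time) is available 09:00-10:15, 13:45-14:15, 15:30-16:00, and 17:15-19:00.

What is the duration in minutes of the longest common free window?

Ximena → UTC: 03:00–04:15, 04:45–05:00, 05:45–07:45, 08:00–08:45.
Kira → UTC: 07:00–08:15, 11:45–12:15, 13:30–14:00, 15:15–17:00.
Ximena ∩ Kira: 07:00–07:45, 08:00–08:15.
Common window lengths: 45, 15 min; longest is 45.

45 minutes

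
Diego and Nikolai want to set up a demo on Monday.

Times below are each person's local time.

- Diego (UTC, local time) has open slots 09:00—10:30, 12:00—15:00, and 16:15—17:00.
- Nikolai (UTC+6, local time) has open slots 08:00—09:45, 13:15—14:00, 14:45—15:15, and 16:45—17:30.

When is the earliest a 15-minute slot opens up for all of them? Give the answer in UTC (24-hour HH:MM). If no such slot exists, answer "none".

Diego → UTC: 09:00–10:30, 12:00–15:00, 16:15–17:00.
Nikolai → UTC: 02:00–03:45, 07:15–08:00, 08:45–09:15, 10:45–11:30.
Diego ∩ Nikolai: 09:00–09:15.
Windows ≥ 15 min: 09:00–09:15.
Earliest such window starts at 09:00.

09:00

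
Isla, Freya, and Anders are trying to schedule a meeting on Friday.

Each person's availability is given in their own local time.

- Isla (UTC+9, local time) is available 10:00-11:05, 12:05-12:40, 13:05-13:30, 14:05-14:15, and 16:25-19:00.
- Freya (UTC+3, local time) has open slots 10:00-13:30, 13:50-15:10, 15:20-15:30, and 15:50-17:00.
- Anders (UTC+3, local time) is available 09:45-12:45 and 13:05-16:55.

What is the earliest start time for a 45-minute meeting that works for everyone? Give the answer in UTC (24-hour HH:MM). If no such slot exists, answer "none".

Isla → UTC: 01:00–02:05, 03:05–03:40, 04:05–04:30, 05:05–05:15, 07:25–10:00.
Freya → UTC: 07:00–10:30, 10:50–12:10, 12:20–12:30, 12:50–14:00.
Anders → UTC: 06:45–09:45, 10:05–13:55.
Isla ∩ Freya: 07:25–10:00.
Isla ∩ Freya ∩ Anders: 07:25–09:45.
Windows ≥ 45 min: 07:25–09:45.
Earliest such window starts at 07:25.

07:25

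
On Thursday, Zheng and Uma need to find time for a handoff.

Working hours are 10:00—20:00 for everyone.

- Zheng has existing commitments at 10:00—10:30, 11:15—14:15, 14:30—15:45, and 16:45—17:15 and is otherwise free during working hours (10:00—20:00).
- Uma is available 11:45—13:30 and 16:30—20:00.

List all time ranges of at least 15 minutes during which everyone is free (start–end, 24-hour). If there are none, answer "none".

Zheng free within 10:00–20:00: 10:30–11:15, 14:15–14:30, 15:45–16:45, 17:15–20:00.
Zheng ∩ Uma: 16:30–16:45, 17:15–20:00.
Windows ≥ 15 min: 16:30–16:45, 17:15–20:00.

16:30–16:45, 17:15–20:00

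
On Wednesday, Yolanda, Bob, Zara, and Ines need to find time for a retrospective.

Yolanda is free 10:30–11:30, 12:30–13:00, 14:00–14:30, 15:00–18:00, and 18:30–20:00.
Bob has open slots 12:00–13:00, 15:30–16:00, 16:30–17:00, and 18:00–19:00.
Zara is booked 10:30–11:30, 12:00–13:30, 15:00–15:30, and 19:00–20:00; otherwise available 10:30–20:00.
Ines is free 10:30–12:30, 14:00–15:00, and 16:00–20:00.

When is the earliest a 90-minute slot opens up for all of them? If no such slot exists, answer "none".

none

Zara free within 10:30–20:00: 11:30–12:00, 13:30–15:00, 15:30–19:00.
Yolanda ∩ Bob: 12:30–13:00, 15:30–16:00, 16:30–17:00, 18:30–19:00.
Yolanda ∩ Bob ∩ Zara: 15:30–16:00, 16:30–17:00, 18:30–19:00.
Yolanda ∩ Bob ∩ Zara ∩ Ines: 16:30–17:00, 18:30–19:00.
Windows ≥ 90 min: (none).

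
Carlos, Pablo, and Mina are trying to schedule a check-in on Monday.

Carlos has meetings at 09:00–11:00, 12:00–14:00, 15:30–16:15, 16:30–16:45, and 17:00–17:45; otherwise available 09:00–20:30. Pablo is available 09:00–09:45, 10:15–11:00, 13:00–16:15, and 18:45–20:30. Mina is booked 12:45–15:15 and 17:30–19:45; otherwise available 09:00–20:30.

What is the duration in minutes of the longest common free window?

45 minutes

Carlos free within 09:00–20:30: 11:00–12:00, 14:00–15:30, 16:15–16:30, 16:45–17:00, 17:45–20:30.
Mina free within 09:00–20:30: 09:00–12:45, 15:15–17:30, 19:45–20:30.
Carlos ∩ Pablo: 14:00–15:30, 18:45–20:30.
Carlos ∩ Pablo ∩ Mina: 15:15–15:30, 19:45–20:30.
Common window lengths: 15, 45 min; longest is 45.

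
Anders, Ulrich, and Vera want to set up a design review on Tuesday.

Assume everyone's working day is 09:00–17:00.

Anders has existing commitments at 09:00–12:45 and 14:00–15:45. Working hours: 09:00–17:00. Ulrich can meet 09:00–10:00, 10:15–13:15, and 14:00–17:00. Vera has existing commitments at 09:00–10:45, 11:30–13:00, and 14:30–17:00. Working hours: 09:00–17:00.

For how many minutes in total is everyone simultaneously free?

15 minutes

Anders free within 09:00–17:00: 12:45–14:00, 15:45–17:00.
Vera free within 09:00–17:00: 10:45–11:30, 13:00–14:30.
Anders ∩ Ulrich: 12:45–13:15, 15:45–17:00.
Anders ∩ Ulrich ∩ Vera: 13:00–13:15.
Total common minutes: 15.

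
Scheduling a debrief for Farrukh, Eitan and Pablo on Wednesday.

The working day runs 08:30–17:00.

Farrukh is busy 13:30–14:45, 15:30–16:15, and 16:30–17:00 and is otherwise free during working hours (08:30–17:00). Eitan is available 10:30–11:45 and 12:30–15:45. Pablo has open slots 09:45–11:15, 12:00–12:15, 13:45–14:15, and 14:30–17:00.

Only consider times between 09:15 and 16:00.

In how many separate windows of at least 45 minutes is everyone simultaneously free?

Farrukh free within 08:30–17:00: 08:30–13:30, 14:45–15:30, 16:15–16:30.
Farrukh ∩ Eitan: 10:30–11:45, 12:30–13:30, 14:45–15:30.
Farrukh ∩ Eitan ∩ Pablo: 10:30–11:15, 14:45–15:30.
Restricted to 09:15–16:00: 10:30–11:15, 14:45–15:30.
Windows ≥ 45 min: 10:30–11:15, 14:45–15:30.
That's 2 windows.

2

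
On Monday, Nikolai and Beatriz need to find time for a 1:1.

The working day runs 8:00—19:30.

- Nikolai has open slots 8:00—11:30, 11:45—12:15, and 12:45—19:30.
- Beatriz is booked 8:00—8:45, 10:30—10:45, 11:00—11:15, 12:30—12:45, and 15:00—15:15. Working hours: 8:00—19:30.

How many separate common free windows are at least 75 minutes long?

Beatriz free within 08:00–19:30: 08:45–10:30, 10:45–11:00, 11:15–12:30, 12:45–15:00, 15:15–19:30.
Nikolai ∩ Beatriz: 08:45–10:30, 10:45–11:00, 11:15–11:30, 11:45–12:15, 12:45–15:00, 15:15–19:30.
Windows ≥ 75 min: 08:45–10:30, 12:45–15:00, 15:15–19:30.
That's 3 windows.

3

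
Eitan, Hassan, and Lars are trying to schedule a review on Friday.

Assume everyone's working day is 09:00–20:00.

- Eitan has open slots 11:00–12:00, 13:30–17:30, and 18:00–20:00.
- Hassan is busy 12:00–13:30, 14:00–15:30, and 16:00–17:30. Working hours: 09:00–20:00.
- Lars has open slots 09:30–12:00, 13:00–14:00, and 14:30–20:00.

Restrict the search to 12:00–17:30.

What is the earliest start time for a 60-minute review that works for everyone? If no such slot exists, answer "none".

none

Hassan free within 09:00–20:00: 09:00–12:00, 13:30–14:00, 15:30–16:00, 17:30–20:00.
Eitan ∩ Hassan: 11:00–12:00, 13:30–14:00, 15:30–16:00, 18:00–20:00.
Eitan ∩ Hassan ∩ Lars: 11:00–12:00, 13:30–14:00, 15:30–16:00, 18:00–20:00.
Restricted to 12:00–17:30: 13:30–14:00, 15:30–16:00.
Windows ≥ 60 min: (none).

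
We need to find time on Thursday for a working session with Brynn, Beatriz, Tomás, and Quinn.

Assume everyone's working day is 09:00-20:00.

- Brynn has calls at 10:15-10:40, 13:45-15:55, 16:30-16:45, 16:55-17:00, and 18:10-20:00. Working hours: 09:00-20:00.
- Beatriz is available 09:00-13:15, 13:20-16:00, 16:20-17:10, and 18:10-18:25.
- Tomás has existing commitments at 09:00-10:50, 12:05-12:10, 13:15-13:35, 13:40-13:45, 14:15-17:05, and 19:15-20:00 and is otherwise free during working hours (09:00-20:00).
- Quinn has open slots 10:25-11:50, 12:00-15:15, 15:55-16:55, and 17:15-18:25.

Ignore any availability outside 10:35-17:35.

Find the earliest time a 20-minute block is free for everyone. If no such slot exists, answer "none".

Brynn free within 09:00–20:00: 09:00–10:15, 10:40–13:45, 15:55–16:30, 16:45–16:55, 17:00–18:10.
Tomás free within 09:00–20:00: 10:50–12:05, 12:10–13:15, 13:35–13:40, 13:45–14:15, 17:05–19:15.
Brynn ∩ Beatriz: 09:00–10:15, 10:40–13:15, 13:20–13:45, 15:55–16:00, 16:20–16:30, 16:45–16:55, 17:00–17:10.
Brynn ∩ Beatriz ∩ Tomás: 10:50–12:05, 12:10–13:15, 13:35–13:40, 17:05–17:10.
Brynn ∩ Beatriz ∩ Tomás ∩ Quinn: 10:50–11:50, 12:00–12:05, 12:10–13:15, 13:35–13:40.
Restricted to 10:35–17:35: 10:50–11:50, 12:00–12:05, 12:10–13:15, 13:35–13:40.
Windows ≥ 20 min: 10:50–11:50, 12:10–13:15.
Earliest such window starts at 10:50.

10:50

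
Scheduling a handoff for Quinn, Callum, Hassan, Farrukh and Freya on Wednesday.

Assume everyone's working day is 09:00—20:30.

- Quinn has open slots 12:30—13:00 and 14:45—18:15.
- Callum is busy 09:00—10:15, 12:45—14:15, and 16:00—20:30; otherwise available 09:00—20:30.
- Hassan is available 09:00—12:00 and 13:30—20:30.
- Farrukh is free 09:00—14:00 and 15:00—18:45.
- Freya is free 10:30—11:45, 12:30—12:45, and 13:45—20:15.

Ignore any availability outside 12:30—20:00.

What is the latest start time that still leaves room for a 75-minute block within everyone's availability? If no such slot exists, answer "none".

Callum free within 09:00–20:30: 10:15–12:45, 14:15–16:00.
Quinn ∩ Callum: 12:30–12:45, 14:45–16:00.
Quinn ∩ Callum ∩ Hassan: 14:45–16:00.
Quinn ∩ Callum ∩ Hassan ∩ Farrukh: 15:00–16:00.
Quinn ∩ Callum ∩ Hassan ∩ Farrukh ∩ Freya: 15:00–16:00.
Restricted to 12:30–20:00: 15:00–16:00.
Windows ≥ 75 min: (none).

none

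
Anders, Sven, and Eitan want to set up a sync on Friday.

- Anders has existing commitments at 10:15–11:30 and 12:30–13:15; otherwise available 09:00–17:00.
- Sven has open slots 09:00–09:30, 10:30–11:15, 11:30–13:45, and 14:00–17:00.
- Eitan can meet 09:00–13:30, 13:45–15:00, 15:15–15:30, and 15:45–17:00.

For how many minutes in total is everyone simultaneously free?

255 minutes

Anders free within 09:00–17:00: 09:00–10:15, 11:30–12:30, 13:15–17:00.
Anders ∩ Sven: 09:00–09:30, 11:30–12:30, 13:15–13:45, 14:00–17:00.
Anders ∩ Sven ∩ Eitan: 09:00–09:30, 11:30–12:30, 13:15–13:30, 14:00–15:00, 15:15–15:30, 15:45–17:00.
Total common minutes: 30 + 60 + 15 + 60 + 15 + 75 = 255.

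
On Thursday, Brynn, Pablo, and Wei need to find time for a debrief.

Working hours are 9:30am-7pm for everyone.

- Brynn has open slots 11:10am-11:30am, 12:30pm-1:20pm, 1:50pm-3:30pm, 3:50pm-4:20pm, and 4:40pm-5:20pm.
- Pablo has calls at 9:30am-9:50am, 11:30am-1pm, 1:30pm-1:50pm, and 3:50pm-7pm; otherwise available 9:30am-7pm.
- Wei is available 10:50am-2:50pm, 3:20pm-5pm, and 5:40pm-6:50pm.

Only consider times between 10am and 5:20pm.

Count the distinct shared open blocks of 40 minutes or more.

1

Pablo free within 09:30–19:00: 09:50–11:30, 13:00–13:30, 13:50–15:50.
Brynn ∩ Pablo: 11:10–11:30, 13:00–13:20, 13:50–15:30.
Brynn ∩ Pablo ∩ Wei: 11:10–11:30, 13:00–13:20, 13:50–14:50, 15:20–15:30.
Restricted to 10:00–17:20: 11:10–11:30, 13:00–13:20, 13:50–14:50, 15:20–15:30.
Windows ≥ 40 min: 13:50–14:50.
That's 1 window.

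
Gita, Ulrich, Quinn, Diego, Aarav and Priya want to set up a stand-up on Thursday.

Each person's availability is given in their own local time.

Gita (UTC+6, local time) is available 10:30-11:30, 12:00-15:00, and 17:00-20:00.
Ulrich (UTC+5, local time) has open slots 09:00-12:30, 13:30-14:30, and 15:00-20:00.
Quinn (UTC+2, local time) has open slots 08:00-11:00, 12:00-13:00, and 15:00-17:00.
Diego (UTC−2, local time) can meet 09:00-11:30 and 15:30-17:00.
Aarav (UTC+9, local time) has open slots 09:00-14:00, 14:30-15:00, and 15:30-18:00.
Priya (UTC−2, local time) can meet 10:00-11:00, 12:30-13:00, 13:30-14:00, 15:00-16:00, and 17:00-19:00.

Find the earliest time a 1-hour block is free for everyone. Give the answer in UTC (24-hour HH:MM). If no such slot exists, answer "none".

Gita → UTC: 04:30–05:30, 06:00–09:00, 11:00–14:00.
Ulrich → UTC: 04:00–07:30, 08:30–09:30, 10:00–15:00.
Quinn → UTC: 06:00–09:00, 10:00–11:00, 13:00–15:00.
Diego → UTC: 11:00–13:30, 17:30–19:00.
Aarav → UTC: 00:00–05:00, 05:30–06:00, 06:30–09:00.
Priya → UTC: 12:00–13:00, 14:30–15:00, 15:30–16:00, 17:00–18:00, 19:00–21:00.
Gita ∩ Ulrich: 04:30–05:30, 06:00–07:30, 08:30–09:00, 11:00–14:00.
Gita ∩ Ulrich ∩ Quinn: 06:00–07:30, 08:30–09:00, 13:00–14:00.
Gita ∩ Ulrich ∩ Quinn ∩ Diego: 13:00–13:30.
Gita ∩ Ulrich ∩ Quinn ∩ Diego ∩ Aarav: (none).
Gita ∩ Ulrich ∩ Quinn ∩ Diego ∩ Aarav ∩ Priya: (none).
Windows ≥ 60 min: (none).

none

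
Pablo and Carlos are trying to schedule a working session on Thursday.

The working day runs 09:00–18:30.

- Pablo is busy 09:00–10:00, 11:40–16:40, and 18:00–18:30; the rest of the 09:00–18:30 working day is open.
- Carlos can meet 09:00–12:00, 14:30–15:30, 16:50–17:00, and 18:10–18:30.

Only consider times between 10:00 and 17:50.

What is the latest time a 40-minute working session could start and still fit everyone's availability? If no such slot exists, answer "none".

Pablo free within 09:00–18:30: 10:00–11:40, 16:40–18:00.
Pablo ∩ Carlos: 10:00–11:40, 16:50–17:00.
Restricted to 10:00–17:50: 10:00–11:40, 16:50–17:00.
Windows ≥ 40 min: 10:00–11:40.
Latest start in the last window 10:00–11:40 is 11:40 − 40 min = 11:00.

11:00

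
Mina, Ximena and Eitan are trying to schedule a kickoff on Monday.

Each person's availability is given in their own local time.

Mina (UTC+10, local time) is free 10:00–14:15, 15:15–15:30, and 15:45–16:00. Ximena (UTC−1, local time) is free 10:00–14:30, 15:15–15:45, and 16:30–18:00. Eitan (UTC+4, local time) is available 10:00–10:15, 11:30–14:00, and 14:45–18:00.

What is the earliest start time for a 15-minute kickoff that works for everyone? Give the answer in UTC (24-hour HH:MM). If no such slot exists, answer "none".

none

Mina → UTC: 00:00–04:15, 05:15–05:30, 05:45–06:00.
Ximena → UTC: 11:00–15:30, 16:15–16:45, 17:30–19:00.
Eitan → UTC: 06:00–06:15, 07:30–10:00, 10:45–14:00.
Mina ∩ Ximena: (none).
Mina ∩ Ximena ∩ Eitan: (none).
Windows ≥ 15 min: (none).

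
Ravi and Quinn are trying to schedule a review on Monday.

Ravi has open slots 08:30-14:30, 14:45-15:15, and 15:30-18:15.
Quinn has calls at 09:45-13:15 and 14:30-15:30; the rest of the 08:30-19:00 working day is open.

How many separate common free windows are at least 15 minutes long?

Quinn free within 08:30–19:00: 08:30–09:45, 13:15–14:30, 15:30–19:00.
Ravi ∩ Quinn: 08:30–09:45, 13:15–14:30, 15:30–18:15.
Windows ≥ 15 min: 08:30–09:45, 13:15–14:30, 15:30–18:15.
That's 3 windows.

3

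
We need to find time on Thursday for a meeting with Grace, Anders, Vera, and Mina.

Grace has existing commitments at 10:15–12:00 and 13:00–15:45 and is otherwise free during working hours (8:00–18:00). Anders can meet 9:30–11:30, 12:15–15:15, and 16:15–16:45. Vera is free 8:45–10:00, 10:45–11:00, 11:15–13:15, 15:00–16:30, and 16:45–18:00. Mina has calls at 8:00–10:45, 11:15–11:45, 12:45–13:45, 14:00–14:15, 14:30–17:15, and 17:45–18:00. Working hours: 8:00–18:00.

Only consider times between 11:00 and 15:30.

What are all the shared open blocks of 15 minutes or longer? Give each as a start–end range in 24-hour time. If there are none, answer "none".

12:15–12:45

Grace free within 08:00–18:00: 08:00–10:15, 12:00–13:00, 15:45–18:00.
Mina free within 08:00–18:00: 10:45–11:15, 11:45–12:45, 13:45–14:00, 14:15–14:30, 17:15–17:45.
Grace ∩ Anders: 09:30–10:15, 12:15–13:00, 16:15–16:45.
Grace ∩ Anders ∩ Vera: 09:30–10:00, 12:15–13:00, 16:15–16:30.
Grace ∩ Anders ∩ Vera ∩ Mina: 12:15–12:45.
Restricted to 11:00–15:30: 12:15–12:45.
Windows ≥ 15 min: 12:15–12:45.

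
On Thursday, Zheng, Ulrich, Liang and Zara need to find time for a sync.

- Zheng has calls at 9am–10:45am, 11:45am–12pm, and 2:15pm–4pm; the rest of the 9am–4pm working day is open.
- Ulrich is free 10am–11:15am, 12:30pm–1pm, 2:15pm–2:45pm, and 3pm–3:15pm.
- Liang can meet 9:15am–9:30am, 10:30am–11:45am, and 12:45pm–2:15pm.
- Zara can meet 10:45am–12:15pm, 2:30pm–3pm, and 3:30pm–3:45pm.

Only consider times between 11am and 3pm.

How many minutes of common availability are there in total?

15 minutes

Zheng free within 09:00–16:00: 10:45–11:45, 12:00–14:15.
Zheng ∩ Ulrich: 10:45–11:15, 12:30–13:00.
Zheng ∩ Ulrich ∩ Liang: 10:45–11:15, 12:45–13:00.
Zheng ∩ Ulrich ∩ Liang ∩ Zara: 10:45–11:15.
Restricted to 11:00–15:00: 11:00–11:15.
Total common minutes: 15.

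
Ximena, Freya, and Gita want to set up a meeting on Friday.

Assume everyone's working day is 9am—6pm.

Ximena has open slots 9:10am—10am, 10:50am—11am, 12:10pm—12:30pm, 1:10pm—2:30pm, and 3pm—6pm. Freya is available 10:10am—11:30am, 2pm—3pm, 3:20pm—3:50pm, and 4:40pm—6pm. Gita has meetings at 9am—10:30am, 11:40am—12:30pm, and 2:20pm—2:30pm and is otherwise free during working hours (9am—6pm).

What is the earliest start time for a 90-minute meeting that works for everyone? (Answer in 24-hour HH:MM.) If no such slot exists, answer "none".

Gita free within 09:00–18:00: 10:30–11:40, 12:30–14:20, 14:30–18:00.
Ximena ∩ Freya: 10:50–11:00, 14:00–14:30, 15:20–15:50, 16:40–18:00.
Ximena ∩ Freya ∩ Gita: 10:50–11:00, 14:00–14:20, 15:20–15:50, 16:40–18:00.
Windows ≥ 90 min: (none).

none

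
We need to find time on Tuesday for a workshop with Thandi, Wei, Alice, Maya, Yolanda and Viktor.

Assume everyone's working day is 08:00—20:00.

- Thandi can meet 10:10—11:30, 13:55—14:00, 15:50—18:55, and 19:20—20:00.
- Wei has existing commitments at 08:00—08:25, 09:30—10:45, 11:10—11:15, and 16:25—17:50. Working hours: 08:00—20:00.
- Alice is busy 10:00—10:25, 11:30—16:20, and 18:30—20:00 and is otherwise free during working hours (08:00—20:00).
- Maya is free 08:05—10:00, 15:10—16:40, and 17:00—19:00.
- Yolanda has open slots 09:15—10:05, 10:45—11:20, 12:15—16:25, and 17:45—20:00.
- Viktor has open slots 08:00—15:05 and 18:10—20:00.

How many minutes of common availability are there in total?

Wei free within 08:00–20:00: 08:25–09:30, 10:45–11:10, 11:15–16:25, 17:50–20:00.
Alice free within 08:00–20:00: 08:00–10:00, 10:25–11:30, 16:20–18:30.
Thandi ∩ Wei: 10:45–11:10, 11:15–11:30, 13:55–14:00, 15:50–16:25, 17:50–18:55, 19:20–20:00.
Thandi ∩ Wei ∩ Alice: 10:45–11:10, 11:15–11:30, 16:20–16:25, 17:50–18:30.
Thandi ∩ Wei ∩ Alice ∩ Maya: 16:20–16:25, 17:50–18:30.
Thandi ∩ Wei ∩ Alice ∩ Maya ∩ Yolanda: 16:20–16:25, 17:50–18:30.
Thandi ∩ Wei ∩ Alice ∩ Maya ∩ Yolanda ∩ Viktor: 18:10–18:30.
Total common minutes: 20.

20 minutes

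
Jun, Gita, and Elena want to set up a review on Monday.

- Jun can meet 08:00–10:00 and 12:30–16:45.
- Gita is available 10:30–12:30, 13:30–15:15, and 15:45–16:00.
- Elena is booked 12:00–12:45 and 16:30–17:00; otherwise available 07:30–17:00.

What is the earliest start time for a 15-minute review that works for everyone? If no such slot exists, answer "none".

13:30

Elena free within 07:30–17:00: 07:30–12:00, 12:45–16:30.
Jun ∩ Gita: 13:30–15:15, 15:45–16:00.
Jun ∩ Gita ∩ Elena: 13:30–15:15, 15:45–16:00.
Windows ≥ 15 min: 13:30–15:15, 15:45–16:00.
Earliest such window starts at 13:30.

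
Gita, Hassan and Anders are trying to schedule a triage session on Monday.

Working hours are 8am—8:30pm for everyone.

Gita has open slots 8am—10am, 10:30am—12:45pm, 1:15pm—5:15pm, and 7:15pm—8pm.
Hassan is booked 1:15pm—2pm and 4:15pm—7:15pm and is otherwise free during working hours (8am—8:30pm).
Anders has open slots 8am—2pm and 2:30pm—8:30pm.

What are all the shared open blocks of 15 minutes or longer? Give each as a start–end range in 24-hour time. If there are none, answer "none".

Hassan free within 08:00–20:30: 08:00–13:15, 14:00–16:15, 19:15–20:30.
Gita ∩ Hassan: 08:00–10:00, 10:30–12:45, 14:00–16:15, 19:15–20:00.
Gita ∩ Hassan ∩ Anders: 08:00–10:00, 10:30–12:45, 14:30–16:15, 19:15–20:00.
Windows ≥ 15 min: 08:00–10:00, 10:30–12:45, 14:30–16:15, 19:15–20:00.

08:00–10:00, 10:30–12:45, 14:30–16:15, 19:15–20:00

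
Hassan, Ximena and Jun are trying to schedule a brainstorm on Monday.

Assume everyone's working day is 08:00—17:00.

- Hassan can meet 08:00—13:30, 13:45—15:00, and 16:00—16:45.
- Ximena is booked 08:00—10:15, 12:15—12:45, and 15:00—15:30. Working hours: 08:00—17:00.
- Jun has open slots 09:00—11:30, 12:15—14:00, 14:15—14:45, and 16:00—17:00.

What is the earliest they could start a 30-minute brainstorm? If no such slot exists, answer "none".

Ximena free within 08:00–17:00: 10:15–12:15, 12:45–15:00, 15:30–17:00.
Hassan ∩ Ximena: 10:15–12:15, 12:45–13:30, 13:45–15:00, 16:00–16:45.
Hassan ∩ Ximena ∩ Jun: 10:15–11:30, 12:45–13:30, 13:45–14:00, 14:15–14:45, 16:00–16:45.
Windows ≥ 30 min: 10:15–11:30, 12:45–13:30, 14:15–14:45, 16:00–16:45.
Earliest such window starts at 10:15.

10:15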